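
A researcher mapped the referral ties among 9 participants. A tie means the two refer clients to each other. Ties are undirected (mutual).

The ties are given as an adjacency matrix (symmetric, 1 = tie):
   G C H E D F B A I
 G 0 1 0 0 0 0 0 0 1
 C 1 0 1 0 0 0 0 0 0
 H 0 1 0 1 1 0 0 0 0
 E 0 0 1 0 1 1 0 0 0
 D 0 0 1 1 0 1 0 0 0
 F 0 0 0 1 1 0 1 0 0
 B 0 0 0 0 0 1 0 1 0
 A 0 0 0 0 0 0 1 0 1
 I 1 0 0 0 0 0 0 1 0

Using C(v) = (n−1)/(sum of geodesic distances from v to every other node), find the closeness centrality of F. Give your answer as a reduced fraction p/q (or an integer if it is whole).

Distances from F: A:2, B:1, C:3, D:1, E:1, G:4, H:2, I:3. Sum = 17.
n = 9, so closeness = 8/17.

8/17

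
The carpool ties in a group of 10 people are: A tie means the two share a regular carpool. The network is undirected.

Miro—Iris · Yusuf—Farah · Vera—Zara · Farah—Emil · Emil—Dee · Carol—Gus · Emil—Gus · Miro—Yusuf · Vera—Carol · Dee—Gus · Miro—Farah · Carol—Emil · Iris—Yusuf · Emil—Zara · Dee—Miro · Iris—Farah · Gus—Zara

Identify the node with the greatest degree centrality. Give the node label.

Emil

Degrees — Carol:3, Dee:3, Emil:5, Farah:4, Gus:4, Iris:3, Miro:4, Vera:2, Yusuf:3, Zara:3.
The maximum is 5, attained only by Emil.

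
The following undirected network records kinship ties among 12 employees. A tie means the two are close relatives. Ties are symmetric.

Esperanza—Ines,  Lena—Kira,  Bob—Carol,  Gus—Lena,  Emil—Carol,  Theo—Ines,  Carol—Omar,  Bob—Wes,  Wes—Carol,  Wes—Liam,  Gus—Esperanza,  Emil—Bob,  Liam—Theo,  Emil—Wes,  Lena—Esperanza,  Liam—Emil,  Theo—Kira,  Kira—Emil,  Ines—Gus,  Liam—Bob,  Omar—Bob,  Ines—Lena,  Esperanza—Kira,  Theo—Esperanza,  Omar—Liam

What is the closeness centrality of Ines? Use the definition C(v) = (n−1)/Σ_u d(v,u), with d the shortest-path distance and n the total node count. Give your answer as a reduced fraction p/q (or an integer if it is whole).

11/24

Distances from Ines: Bob:3, Carol:4, Emil:3, Esperanza:1, Gus:1, Kira:2, Lena:1, Liam:2, Omar:3, Theo:1, Wes:3. Sum = 24.
n = 12, so closeness = 11/24.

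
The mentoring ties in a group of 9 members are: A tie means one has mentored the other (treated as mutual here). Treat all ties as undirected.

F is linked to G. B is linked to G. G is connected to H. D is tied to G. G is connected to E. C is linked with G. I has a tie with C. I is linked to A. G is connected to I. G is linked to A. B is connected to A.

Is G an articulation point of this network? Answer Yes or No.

Removing G leaves {A, B, C, and I} with no path to {D}, so the network splits into 5 components. G is a cut vertex.

Yes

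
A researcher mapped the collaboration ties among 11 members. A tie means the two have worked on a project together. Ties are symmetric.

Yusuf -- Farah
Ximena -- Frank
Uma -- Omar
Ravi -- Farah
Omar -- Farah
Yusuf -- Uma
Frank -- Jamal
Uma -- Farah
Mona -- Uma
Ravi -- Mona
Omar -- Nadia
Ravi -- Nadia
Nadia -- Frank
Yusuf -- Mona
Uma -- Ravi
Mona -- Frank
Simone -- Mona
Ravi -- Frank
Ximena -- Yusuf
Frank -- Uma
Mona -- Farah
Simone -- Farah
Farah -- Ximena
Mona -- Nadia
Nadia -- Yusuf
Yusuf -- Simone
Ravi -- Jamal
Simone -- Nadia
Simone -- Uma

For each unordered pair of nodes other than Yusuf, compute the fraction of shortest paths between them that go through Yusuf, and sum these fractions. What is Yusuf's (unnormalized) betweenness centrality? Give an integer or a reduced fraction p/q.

Pairs whose geodesics pass through Yusuf — Farah–Nadia: 1/5; Simone–Ximena: 1/2; Uma–Nadia: 1/6; Uma–Ximena: 1/3; Nadia–Ximena: 1/2; Mona–Ximena: 1/3.
All other pairs contribute 0.
Summing the contributions gives betweenness(Yusuf) = 61/30.

61/30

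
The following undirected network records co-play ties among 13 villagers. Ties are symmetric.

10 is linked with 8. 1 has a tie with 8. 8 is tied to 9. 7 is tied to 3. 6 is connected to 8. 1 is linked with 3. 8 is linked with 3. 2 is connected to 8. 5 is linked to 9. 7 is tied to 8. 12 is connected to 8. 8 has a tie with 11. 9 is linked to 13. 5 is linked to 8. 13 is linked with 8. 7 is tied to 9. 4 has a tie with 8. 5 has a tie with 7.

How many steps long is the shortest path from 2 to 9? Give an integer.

2

One shortest route is 2 – 8 – 9, which uses 2 edges, and 2 and 9 are not directly tied, so nothing shorter exists. So d(2,9) = 2.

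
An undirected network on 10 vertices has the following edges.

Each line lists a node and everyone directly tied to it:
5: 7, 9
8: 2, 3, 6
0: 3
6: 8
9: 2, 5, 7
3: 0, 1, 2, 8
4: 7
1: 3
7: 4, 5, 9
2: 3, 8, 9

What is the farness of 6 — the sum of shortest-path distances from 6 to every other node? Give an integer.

27

Distances from 6: 0:3, 1:3, 2:2, 3:2, 4:5, 5:4, 7:4, 8:1, 9:3.
Sum = 3 + 3 + 2 + 2 + 5 + 4 + 4 + 1 + 3 = 27.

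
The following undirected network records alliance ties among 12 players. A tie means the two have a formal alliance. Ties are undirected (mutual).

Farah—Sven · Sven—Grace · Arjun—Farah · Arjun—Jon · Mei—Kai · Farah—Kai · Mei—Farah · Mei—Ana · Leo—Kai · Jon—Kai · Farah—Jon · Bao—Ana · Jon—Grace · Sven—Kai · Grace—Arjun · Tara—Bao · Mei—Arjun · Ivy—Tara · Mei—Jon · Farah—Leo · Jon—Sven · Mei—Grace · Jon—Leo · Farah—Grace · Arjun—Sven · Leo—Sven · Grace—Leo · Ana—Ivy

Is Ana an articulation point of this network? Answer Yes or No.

Yes

Removing Ana leaves {Arjun, Farah, Grace, Jon, Kai, Leo, Mei, and Sven} with no path to {Bao, Ivy, and Tara}, so the network splits into 2 components. Ana is a cut vertex.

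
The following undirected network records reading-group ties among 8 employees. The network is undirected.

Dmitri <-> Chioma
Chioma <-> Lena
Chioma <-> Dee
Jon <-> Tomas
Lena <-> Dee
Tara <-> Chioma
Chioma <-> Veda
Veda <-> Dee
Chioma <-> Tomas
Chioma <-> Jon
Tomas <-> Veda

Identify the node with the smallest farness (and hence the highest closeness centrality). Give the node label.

Chioma

Farness (sum of distances to all others) for each node — Chioma:7, Dee:11, Dmitri:13, Jon:12, Lena:12, Tara:13, Tomas:11, Veda:11.
The smallest farness is 7, for Chioma, so Chioma has the highest closeness.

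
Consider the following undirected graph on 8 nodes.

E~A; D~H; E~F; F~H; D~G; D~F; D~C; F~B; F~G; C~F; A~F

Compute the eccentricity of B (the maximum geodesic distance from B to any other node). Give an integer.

2

Distances from B: A:2, C:2, D:2, E:2, F:1, G:2, H:2.
The largest is 2 (to A, C, E, H, D, and G), so the eccentricity of B is 2.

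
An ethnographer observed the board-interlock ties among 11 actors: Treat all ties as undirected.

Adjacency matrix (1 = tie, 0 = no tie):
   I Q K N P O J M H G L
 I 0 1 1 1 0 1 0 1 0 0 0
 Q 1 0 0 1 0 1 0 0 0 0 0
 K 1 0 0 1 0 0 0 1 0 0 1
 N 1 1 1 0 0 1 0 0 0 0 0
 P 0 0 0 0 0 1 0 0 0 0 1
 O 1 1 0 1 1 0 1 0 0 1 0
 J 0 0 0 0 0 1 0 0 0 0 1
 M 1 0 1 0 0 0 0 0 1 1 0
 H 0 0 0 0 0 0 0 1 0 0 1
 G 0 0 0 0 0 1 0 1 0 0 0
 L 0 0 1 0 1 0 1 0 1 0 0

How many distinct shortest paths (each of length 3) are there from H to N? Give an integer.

3

The shortest distance is 3. The length-3 paths are: H–M–I–N; H–L–K–N; H–M–K–N.
That gives 3 distinct shortest paths.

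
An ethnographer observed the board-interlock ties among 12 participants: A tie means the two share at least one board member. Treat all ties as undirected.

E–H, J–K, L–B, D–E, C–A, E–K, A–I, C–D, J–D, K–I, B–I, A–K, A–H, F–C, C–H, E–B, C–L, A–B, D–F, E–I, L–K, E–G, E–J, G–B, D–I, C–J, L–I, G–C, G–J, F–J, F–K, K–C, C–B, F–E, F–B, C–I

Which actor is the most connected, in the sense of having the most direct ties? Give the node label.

C

Degrees — A:5, B:7, C:10, D:5, E:8, F:6, G:4, H:3, I:7, J:6, K:7, L:4.
The maximum is 10, attained only by C.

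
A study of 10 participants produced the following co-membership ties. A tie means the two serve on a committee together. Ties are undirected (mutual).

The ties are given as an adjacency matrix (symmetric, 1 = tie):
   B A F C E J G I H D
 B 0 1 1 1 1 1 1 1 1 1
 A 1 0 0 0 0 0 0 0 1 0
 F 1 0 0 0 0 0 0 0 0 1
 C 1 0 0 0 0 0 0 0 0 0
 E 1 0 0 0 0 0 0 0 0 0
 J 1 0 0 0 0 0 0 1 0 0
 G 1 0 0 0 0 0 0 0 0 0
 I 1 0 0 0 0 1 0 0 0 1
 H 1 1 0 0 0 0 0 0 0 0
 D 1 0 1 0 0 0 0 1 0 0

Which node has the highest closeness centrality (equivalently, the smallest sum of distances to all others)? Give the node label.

B

Farness (sum of distances to all others) for each node — A:16, B:9, C:17, D:15, E:17, F:16, G:17, H:16, I:15, J:16.
The smallest farness is 9, for B, so B has the highest closeness.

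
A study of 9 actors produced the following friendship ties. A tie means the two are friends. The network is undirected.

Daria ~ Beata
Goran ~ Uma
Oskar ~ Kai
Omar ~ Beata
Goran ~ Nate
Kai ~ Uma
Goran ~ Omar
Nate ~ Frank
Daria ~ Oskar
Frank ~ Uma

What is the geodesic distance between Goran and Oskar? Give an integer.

3

One shortest route is Goran – Uma – Kai – Oskar, which uses 3 edges, and at distance 2 from Goran we only reach {Beata, Frank, Kai}, which does not include Oskar. So d(Goran,Oskar) = 3.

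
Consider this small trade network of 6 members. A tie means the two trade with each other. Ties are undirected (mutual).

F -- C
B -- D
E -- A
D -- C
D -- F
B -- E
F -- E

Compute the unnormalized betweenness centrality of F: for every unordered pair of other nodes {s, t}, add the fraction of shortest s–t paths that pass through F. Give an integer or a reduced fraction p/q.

Pairs whose geodesics pass through F — C–E: 1; C–A: 1; D–E: 1/2; D–A: 1/2.
All other pairs contribute 0.
Summing the contributions gives betweenness(F) = 3.

3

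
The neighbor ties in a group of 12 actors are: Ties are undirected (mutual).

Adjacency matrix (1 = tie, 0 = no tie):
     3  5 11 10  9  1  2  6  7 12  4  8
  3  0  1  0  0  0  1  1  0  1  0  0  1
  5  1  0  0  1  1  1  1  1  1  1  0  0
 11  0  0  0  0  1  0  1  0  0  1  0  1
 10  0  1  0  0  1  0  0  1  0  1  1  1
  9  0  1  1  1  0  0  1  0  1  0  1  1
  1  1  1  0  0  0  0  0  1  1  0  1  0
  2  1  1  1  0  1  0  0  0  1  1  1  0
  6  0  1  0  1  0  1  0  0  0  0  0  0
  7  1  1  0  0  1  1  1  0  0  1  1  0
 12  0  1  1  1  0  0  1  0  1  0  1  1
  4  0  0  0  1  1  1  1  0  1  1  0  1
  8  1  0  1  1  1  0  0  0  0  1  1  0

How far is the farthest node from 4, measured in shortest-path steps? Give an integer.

2

Distances from 4: 1:1, 2:1, 3:2, 5:2, 6:2, 7:1, 8:1, 9:1, 10:1, 11:2, 12:1.
The largest is 2 (to 5, 6, 11, and 3), so the eccentricity of 4 is 2.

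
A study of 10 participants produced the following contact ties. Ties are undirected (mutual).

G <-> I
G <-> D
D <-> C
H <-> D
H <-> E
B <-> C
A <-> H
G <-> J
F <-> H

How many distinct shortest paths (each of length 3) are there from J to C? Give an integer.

1

The shortest distance is 3, and the only length-3 path is J–G–D–C. So there is exactly 1 shortest path.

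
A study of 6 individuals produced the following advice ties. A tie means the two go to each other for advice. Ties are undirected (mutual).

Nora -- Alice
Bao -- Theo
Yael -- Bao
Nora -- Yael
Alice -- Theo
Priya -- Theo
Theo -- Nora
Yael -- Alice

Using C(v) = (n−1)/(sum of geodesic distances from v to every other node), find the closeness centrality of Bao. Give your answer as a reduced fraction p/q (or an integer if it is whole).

5/8

Distances from Bao: Alice:2, Nora:2, Priya:2, Theo:1, Yael:1. Sum = 8.
n = 6, so closeness = 5/8.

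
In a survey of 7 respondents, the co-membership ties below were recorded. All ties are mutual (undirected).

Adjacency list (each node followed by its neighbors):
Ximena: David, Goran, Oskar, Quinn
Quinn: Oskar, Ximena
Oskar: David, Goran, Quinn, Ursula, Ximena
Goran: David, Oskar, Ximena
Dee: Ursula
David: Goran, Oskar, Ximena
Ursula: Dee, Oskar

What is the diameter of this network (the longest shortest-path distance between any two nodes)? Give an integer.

3

Eccentricity of each node (its greatest distance to any other): David:3, Dee:3, Goran:3, Oskar:2, Quinn:3, Ursula:2, Ximena:3.
The maximum eccentricity is 3, realized for instance by the pair Dee–David via Dee – Ursula – Oskar – David. So the diameter is 3.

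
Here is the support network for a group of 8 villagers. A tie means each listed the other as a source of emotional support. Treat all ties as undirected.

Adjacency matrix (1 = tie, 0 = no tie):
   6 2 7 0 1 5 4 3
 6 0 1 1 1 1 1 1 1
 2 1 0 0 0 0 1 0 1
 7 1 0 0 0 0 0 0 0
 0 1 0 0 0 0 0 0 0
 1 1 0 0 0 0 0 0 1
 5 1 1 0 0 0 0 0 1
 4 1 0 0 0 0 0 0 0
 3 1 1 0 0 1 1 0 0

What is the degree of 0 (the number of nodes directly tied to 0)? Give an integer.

1

0 is directly tied to 6. That is 1 neighbor, so the degree of 0 is 1.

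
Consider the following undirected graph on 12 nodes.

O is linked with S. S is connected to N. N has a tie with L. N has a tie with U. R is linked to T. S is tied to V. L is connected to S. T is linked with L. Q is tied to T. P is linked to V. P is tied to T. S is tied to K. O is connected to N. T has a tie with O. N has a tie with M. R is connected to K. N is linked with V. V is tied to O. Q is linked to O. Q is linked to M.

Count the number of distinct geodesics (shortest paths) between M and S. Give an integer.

1

The shortest distance is 2, and the only length-2 path is M–N–S. So there is exactly 1 shortest path.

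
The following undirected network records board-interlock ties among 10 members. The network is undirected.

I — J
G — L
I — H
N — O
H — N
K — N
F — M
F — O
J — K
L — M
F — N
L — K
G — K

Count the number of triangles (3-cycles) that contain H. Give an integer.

H's neighbors are I and N, but none of them are tied to each other, so no triangle contains H.

0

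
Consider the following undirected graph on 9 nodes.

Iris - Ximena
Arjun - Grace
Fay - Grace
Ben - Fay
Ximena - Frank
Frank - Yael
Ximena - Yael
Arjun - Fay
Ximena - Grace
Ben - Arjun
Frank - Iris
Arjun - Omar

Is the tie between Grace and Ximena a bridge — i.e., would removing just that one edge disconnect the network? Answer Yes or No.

Yes

Without the Grace–Ximena edge there is no alternate route between Grace and Ximena, so the network disconnects. It is a bridge.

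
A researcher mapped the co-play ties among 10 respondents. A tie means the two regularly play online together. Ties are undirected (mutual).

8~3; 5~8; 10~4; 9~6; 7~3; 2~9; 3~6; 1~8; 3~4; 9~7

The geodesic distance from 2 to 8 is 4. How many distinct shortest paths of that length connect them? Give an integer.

The shortest distance is 4. The length-4 paths are: 2–9–6–3–8; 2–9–7–3–8.
That gives 2 distinct shortest paths.

2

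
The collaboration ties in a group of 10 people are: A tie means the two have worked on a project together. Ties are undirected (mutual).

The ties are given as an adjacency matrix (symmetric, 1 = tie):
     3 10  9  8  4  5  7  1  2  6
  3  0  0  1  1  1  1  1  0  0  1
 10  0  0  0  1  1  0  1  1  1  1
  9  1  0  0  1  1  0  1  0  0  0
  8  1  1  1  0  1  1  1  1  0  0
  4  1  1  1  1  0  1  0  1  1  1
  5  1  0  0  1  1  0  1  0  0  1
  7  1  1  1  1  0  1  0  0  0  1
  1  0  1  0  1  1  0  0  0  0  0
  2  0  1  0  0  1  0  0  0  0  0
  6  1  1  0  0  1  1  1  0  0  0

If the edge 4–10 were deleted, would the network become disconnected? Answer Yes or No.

Even without that edge, 4 still reaches 10 via 4 – 8 – 10, so the network stays connected. Not a bridge.

No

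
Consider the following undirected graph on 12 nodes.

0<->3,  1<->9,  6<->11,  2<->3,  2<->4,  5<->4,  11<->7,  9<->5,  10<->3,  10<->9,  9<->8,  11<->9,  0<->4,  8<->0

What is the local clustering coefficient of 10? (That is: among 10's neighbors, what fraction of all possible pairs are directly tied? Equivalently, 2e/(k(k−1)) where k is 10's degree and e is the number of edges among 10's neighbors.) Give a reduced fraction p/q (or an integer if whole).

10's neighbors: 3 and 9 (k = 2).
Possible neighbor pairs: C(2,2) = 1. Edges among them: none → e = 0.
Clustering(10) = 0/1.

0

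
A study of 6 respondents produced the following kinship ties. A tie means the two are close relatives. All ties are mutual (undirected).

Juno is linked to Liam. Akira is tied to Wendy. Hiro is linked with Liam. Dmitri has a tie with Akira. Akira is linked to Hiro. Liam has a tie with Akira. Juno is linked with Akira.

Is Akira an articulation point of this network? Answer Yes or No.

Removing Akira leaves {Hiro, Juno, and Liam} with no path to {Dmitri}, so the network splits into 3 components. Akira is a cut vertex.

Yes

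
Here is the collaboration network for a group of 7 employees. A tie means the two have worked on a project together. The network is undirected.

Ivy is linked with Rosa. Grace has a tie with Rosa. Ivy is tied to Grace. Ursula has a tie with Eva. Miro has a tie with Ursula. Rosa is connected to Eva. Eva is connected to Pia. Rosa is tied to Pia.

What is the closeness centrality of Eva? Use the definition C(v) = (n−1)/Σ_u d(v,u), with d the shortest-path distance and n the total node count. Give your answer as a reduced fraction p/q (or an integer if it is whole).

Distances from Eva: Grace:2, Ivy:2, Miro:2, Pia:1, Rosa:1, Ursula:1. Sum = 9.
n = 7, so closeness = 6/9 = 2/3.

2/3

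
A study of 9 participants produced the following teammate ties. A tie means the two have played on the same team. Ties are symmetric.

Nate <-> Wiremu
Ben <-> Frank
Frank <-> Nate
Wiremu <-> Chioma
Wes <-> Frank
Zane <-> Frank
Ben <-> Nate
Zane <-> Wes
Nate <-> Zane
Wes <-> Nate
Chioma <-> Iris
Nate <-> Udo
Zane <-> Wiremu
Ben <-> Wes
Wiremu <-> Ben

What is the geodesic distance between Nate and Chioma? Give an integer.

2

One shortest route is Nate – Wiremu – Chioma, which uses 2 edges, and Nate and Chioma are not directly tied, so nothing shorter exists. So d(Nate,Chioma) = 2.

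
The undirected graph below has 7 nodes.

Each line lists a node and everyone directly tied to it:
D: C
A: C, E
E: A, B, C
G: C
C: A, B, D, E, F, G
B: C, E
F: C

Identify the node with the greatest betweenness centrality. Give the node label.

Unnormalized betweenness of each node: A:0, B:0, C:25/2, D:0, E:1/2, F:0, G:0.
C has the largest value, 25/2, making it the main broker — the node through which the most shortest paths run.

C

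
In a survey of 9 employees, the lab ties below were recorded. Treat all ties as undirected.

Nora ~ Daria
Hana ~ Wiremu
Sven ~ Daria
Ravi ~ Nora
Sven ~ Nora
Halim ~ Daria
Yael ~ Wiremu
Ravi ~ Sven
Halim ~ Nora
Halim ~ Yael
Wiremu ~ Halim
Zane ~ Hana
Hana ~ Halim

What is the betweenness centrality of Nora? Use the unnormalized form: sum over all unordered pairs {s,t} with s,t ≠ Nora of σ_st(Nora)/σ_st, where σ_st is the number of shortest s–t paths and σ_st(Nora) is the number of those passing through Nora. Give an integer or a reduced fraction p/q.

Pairs whose geodesics pass through Nora — Hana–Ravi: 1; Hana–Sven: 1/2; Halim–Ravi: 1; Halim–Sven: 1/2; Wiremu–Ravi: 1; Wiremu–Sven: 1/2; Zane–Ravi: 1; Zane–Sven: 1/2; Yael–Ravi: 1; Yael–Sven: 1/2; Ravi–Daria: 1/2.
All other pairs contribute 0.
Summing the contributions gives betweenness(Nora) = 8.

8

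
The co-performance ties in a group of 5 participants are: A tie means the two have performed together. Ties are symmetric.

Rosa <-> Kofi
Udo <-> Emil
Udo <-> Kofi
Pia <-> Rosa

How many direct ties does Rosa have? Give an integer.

2

Rosa is directly tied to Kofi and Pia. That is 2 neighbors, so the degree of Rosa is 2.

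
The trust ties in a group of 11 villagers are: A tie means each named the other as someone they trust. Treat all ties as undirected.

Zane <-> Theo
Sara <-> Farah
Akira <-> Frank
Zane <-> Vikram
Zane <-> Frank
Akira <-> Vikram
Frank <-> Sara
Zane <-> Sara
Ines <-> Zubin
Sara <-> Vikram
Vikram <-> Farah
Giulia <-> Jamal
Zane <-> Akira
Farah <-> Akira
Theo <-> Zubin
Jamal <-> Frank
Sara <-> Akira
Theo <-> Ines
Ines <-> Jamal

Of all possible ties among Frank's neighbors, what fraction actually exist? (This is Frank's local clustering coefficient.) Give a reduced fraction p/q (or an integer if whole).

1/2

Frank's neighbors: Akira, Jamal, Sara, and Zane (k = 4).
Possible neighbor pairs: C(4,2) = 6. Edges among them: Akira–Sara, Akira–Zane, Sara–Zane → e = 3.
Clustering(Frank) = 3/6 = 1/2.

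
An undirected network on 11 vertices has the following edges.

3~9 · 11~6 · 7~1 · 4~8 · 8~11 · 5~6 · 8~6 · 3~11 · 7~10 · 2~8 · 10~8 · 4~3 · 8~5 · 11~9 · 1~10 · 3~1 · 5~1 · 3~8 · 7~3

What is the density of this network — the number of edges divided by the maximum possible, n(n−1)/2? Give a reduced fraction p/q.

19/55

There are 19 edges and 11 nodes, so the maximum possible is C(11,2) = 55.
Density = 19/55.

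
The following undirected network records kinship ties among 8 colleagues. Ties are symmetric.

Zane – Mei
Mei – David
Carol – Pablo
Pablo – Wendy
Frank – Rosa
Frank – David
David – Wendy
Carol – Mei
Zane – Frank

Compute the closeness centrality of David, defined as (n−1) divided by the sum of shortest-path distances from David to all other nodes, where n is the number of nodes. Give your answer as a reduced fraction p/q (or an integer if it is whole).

Distances from David: Carol:2, Frank:1, Mei:1, Pablo:2, Rosa:2, Wendy:1, Zane:2. Sum = 11.
n = 8, so closeness = 7/11.

7/11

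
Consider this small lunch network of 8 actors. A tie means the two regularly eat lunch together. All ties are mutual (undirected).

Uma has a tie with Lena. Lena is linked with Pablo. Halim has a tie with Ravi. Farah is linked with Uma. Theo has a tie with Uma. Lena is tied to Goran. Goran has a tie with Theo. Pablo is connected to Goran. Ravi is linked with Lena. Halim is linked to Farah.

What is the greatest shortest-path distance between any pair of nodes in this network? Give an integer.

3

Eccentricity of each node (its greatest distance to any other): Farah:3, Goran:3, Halim:3, Lena:2, Pablo:3, Ravi:3, Theo:3, Uma:2.
The maximum eccentricity is 3, realized for instance by the pair Pablo–Halim via Pablo – Lena – Ravi – Halim. So the diameter is 3.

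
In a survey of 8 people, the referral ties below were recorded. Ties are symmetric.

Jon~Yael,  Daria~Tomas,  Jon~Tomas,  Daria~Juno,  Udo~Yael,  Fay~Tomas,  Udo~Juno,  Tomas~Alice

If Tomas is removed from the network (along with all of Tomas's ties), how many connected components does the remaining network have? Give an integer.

Without Tomas, the remaining ties split the others into: {Daria, Jon, Juno, Udo, Yael}; {Fay}; {Alice}.
That's 3 separate components.

3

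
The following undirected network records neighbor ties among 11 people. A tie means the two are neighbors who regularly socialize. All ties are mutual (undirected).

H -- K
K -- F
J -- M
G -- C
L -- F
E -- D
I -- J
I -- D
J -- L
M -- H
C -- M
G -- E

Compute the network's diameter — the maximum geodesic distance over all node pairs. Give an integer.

5

Eccentricity of each node (its greatest distance to any other): C:4, D:5, E:5, F:5, G:5, H:4, I:4, J:3, K:5, L:4, M:3.
The maximum eccentricity is 5, realized for instance by the pair G–F via G – C – M – J – L – F. So the diameter is 5.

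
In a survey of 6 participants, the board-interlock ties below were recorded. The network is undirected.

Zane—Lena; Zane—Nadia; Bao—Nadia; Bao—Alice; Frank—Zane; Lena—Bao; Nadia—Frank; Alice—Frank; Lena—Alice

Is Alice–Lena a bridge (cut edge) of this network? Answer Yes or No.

No

Even without that edge, Alice still reaches Lena via Alice – Bao – Lena, so the network stays connected. Not a bridge.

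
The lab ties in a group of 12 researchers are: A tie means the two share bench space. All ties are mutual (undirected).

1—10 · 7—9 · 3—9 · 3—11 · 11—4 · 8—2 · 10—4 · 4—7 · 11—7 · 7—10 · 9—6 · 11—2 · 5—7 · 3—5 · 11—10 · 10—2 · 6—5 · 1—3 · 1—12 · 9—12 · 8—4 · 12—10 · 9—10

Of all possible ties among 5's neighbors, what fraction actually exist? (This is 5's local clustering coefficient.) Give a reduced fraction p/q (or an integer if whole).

0

5's neighbors: 3, 6, and 7 (k = 3).
Possible neighbor pairs: C(3,2) = 3. Edges among them: none → e = 0.
Clustering(5) = 0/3 = 0.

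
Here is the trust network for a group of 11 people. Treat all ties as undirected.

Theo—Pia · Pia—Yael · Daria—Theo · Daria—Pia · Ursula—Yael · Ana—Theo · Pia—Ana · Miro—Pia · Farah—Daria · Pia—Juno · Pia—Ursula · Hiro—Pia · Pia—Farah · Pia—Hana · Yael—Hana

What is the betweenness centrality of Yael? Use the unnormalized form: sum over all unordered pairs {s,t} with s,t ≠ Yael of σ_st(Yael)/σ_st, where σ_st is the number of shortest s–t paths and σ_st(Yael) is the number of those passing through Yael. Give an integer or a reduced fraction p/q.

1/2

Pairs whose geodesics pass through Yael — Ursula–Hana: 1/2.
All other pairs contribute 0.
Summing the contributions gives betweenness(Yael) = 1/2.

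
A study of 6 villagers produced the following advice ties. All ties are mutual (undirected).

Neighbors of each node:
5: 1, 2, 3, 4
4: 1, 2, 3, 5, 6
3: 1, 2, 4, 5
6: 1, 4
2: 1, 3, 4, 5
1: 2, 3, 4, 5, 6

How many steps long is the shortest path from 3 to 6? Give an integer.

One shortest route is 3 – 4 – 6, which uses 2 edges, and 3 and 6 are not directly tied, so nothing shorter exists. So d(3,6) = 2.

2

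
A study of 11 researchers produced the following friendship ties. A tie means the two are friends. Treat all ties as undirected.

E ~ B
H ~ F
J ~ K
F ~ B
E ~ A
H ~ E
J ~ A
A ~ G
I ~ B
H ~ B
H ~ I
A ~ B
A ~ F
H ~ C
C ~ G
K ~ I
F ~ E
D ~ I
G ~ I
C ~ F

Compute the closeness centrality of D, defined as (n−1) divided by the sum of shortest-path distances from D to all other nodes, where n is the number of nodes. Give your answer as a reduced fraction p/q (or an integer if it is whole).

Distances from D: A:3, B:2, C:3, E:3, F:3, G:2, H:2, I:1, J:3, K:2. Sum = 24.
n = 11, so closeness = 10/24 = 5/12.

5/12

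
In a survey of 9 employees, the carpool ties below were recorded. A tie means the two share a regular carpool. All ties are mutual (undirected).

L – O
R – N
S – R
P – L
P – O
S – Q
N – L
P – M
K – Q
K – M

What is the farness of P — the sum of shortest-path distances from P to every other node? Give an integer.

17

Distances from P: K:2, L:1, M:1, N:2, O:1, Q:3, R:3, S:4.
Sum = 2 + 1 + 1 + 2 + 1 + 3 + 3 + 4 = 17.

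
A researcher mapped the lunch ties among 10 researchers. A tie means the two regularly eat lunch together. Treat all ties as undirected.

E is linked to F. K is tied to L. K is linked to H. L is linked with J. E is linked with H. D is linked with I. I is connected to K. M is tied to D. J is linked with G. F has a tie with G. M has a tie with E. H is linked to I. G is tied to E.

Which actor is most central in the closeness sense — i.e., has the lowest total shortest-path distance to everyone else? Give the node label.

Farness (sum of distances to all others) for each node — D:21, E:15, F:20, G:18, H:16, I:18, J:21, K:18, L:21, M:20.
The smallest farness is 15, for E, so E has the highest closeness.

E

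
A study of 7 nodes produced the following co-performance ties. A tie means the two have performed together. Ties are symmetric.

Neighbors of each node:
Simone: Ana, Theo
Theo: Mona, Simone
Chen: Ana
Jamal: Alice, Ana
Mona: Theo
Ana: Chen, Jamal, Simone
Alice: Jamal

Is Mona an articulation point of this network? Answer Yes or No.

No

Even without Mona, every remaining node can still reach every other (the residual graph is connected), so Mona is not a cut vertex.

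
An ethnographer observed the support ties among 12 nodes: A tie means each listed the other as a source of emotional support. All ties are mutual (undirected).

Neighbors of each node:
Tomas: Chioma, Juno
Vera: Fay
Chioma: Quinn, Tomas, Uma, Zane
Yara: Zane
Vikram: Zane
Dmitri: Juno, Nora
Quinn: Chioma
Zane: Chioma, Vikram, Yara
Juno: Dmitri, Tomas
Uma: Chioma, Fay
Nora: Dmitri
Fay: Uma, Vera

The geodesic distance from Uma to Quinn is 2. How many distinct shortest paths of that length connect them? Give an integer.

1

The shortest distance is 2, and the only length-2 path is Uma–Chioma–Quinn. So there is exactly 1 shortest path.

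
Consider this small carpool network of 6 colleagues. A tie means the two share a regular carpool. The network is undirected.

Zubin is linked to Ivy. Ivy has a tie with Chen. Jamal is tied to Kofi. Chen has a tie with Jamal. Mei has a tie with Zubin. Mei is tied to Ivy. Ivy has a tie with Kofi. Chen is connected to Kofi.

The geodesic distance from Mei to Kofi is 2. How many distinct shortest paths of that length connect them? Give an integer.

The shortest distance is 2, and the only length-2 path is Mei–Ivy–Kofi. So there is exactly 1 shortest path.

1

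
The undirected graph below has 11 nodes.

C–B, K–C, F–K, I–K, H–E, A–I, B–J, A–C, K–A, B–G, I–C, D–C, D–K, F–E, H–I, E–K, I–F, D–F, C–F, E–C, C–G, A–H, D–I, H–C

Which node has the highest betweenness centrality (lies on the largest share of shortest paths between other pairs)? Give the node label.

Unnormalized betweenness of each node: A:1/4, B:9, C:71/3, D:0, E:7/12, F:7/12, G:0, H:7/12, I:7/4, J:0, K:19/12.
C has the largest value, 71/3, making it the main broker — the node through which the most shortest paths run.

C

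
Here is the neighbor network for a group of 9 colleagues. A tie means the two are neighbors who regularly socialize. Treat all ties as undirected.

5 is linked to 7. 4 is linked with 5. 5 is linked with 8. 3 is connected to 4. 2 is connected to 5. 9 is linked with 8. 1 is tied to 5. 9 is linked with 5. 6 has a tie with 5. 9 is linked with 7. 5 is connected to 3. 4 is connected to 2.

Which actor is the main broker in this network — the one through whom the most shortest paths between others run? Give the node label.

5

Unnormalized betweenness of each node: 1:0, 2:0, 3:0, 4:1/2, 5:23, 6:0, 7:0, 8:0, 9:1/2.
5 has the largest value, 23, making it the main broker — the node through which the most shortest paths run.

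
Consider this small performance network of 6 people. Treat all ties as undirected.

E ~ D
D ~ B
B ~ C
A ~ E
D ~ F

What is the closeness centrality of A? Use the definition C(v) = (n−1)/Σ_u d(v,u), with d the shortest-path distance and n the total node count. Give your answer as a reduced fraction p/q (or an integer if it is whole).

5/13

Distances from A: B:3, C:4, D:2, E:1, F:3. Sum = 13.
n = 6, so closeness = 5/13.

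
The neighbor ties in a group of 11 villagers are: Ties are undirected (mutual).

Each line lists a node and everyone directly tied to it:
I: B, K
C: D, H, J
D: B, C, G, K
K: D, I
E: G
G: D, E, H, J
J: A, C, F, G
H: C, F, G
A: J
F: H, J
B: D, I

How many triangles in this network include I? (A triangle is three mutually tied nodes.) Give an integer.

I's neighbors are B and K, but none of them are tied to each other, so no triangle contains I.

0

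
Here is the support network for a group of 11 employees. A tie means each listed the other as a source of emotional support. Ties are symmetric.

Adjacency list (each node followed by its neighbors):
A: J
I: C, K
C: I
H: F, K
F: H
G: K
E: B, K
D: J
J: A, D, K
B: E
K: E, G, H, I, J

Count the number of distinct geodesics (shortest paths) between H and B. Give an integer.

The shortest distance is 3, and the only length-3 path is H–K–E–B. So there is exactly 1 shortest path.

1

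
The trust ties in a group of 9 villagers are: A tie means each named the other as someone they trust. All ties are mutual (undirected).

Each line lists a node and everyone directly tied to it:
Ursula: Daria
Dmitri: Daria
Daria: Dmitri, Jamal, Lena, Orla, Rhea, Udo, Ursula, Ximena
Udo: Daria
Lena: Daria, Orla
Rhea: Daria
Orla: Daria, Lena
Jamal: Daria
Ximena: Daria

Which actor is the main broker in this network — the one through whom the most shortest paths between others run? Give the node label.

Unnormalized betweenness of each node: Daria:27, Dmitri:0, Jamal:0, Lena:0, Orla:0, Rhea:0, Udo:0, Ursula:0, Ximena:0.
Daria has the largest value, 27, making it the main broker — the node through which the most shortest paths run.

Daria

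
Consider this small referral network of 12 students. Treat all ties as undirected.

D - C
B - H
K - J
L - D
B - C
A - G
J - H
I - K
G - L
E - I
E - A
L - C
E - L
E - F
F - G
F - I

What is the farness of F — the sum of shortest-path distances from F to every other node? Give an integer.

26

Distances from F: A:2, B:4, C:3, D:3, E:1, G:1, H:4, I:1, J:3, K:2, L:2.
Sum = 2 + 4 + 3 + 3 + 1 + 1 + 4 + 1 + 3 + 2 + 2 = 26.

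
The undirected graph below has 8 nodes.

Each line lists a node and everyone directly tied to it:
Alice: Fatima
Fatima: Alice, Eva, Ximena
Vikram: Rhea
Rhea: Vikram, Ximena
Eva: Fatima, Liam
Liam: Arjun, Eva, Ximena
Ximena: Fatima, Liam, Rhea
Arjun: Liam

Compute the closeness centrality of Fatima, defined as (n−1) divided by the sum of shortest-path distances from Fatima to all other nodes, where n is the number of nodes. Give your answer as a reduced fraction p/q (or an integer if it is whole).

Distances from Fatima: Alice:1, Arjun:3, Eva:1, Liam:2, Rhea:2, Vikram:3, Ximena:1. Sum = 13.
n = 8, so closeness = 7/13.

7/13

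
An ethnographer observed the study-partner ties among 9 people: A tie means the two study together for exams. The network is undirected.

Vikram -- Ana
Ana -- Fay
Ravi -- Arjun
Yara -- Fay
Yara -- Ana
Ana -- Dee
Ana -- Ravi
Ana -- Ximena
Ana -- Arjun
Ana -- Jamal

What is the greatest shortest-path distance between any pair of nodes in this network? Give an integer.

Eccentricity of each node (its greatest distance to any other): Ana:1, Arjun:2, Dee:2, Fay:2, Jamal:2, Ravi:2, Vikram:2, Ximena:2, Yara:2.
The maximum eccentricity is 2, realized for instance by the pair Ravi–Fay via Ravi – Ana – Fay. So the diameter is 2.

2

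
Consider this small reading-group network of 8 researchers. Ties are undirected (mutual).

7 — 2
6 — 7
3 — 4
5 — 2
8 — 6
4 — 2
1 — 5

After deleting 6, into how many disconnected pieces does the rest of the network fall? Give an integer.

Without 6, the remaining ties split the others into: {1, 2, 3, 4, 5, 7}; {8}.
That's 2 separate components.

2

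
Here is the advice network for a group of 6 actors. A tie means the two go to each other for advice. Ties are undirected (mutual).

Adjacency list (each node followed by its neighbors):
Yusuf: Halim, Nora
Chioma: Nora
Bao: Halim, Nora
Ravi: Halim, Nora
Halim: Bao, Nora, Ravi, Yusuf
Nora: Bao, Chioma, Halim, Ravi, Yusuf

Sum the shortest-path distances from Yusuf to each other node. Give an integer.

8

Distances from Yusuf: Bao:2, Chioma:2, Halim:1, Nora:1, Ravi:2.
Sum = 2 + 2 + 1 + 1 + 2 = 8.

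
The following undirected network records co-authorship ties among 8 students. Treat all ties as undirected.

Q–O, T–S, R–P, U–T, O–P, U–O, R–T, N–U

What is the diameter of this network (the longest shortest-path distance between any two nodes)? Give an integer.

Eccentricity of each node (its greatest distance to any other): N:3, O:3, P:3, Q:4, R:3, S:4, T:3, U:2.
The maximum eccentricity is 4, realized for instance by the pair S–Q via S – T – U – O – Q. So the diameter is 4.

4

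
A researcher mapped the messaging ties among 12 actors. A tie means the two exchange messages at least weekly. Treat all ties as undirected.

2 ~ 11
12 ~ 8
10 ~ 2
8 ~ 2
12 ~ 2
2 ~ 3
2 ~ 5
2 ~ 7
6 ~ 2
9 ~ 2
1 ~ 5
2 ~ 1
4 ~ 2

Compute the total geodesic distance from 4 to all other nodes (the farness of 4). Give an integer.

Distances from 4: 1:2, 2:1, 3:2, 5:2, 6:2, 7:2, 8:2, 9:2, 10:2, 11:2, 12:2.
Sum = 2 + 1 + 2 + 2 + 2 + 2 + 2 + 2 + 2 + 2 + 2 = 21.

21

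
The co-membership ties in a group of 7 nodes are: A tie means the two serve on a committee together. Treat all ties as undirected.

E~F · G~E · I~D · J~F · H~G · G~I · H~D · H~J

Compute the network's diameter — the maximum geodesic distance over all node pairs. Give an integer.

3

Eccentricity of each node (its greatest distance to any other): D:3, E:3, F:3, G:2, H:2, I:3, J:3.
The maximum eccentricity is 3, realized for instance by the pair E–D via E – G – H – D. So the diameter is 3.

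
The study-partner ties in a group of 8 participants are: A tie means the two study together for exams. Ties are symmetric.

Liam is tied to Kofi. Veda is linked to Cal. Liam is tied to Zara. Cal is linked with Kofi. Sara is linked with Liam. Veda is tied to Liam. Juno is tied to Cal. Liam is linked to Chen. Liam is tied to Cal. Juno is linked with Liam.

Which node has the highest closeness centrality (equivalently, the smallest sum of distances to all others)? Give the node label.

Liam

Farness (sum of distances to all others) for each node — Cal:10, Chen:13, Juno:12, Kofi:12, Liam:7, Sara:13, Veda:12, Zara:13.
The smallest farness is 7, for Liam, so Liam has the highest closeness.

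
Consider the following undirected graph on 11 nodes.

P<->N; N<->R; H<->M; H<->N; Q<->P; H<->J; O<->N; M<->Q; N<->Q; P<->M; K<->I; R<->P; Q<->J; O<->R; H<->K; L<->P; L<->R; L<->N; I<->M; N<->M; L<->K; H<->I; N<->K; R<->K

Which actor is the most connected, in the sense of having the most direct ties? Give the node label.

Degrees — H:5, I:3, J:2, K:5, L:4, M:5, N:8, O:2, P:5, Q:4, R:5.
The maximum is 8, attained only by N.

N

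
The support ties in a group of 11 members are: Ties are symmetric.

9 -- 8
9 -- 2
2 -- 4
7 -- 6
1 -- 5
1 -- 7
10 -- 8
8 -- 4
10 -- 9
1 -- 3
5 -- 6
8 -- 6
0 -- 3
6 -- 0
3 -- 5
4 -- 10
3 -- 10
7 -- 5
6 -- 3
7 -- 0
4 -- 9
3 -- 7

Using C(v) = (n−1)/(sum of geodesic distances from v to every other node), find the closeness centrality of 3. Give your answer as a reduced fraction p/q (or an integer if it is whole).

2/3

Distances from 3: 0:1, 1:1, 2:3, 4:2, 5:1, 6:1, 7:1, 8:2, 9:2, 10:1. Sum = 15.
n = 11, so closeness = 10/15 = 2/3.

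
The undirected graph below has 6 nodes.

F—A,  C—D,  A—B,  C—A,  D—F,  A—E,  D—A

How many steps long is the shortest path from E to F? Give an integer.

One shortest route is E – A – F, which uses 2 edges, and E and F are not directly tied, so nothing shorter exists. So d(E,F) = 2.

2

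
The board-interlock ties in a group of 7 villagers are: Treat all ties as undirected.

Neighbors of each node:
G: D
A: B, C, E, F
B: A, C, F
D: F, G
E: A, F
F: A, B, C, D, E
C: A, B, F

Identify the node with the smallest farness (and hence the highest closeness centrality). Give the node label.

F

Farness (sum of distances to all others) for each node — A:9, B:10, C:10, D:10, E:11, F:7, G:15.
The smallest farness is 7, for F, so F has the highest closeness.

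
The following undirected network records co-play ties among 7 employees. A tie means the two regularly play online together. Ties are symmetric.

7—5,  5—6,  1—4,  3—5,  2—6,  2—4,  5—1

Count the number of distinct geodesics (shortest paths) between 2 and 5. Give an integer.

The shortest distance is 2, and the only length-2 path is 2–6–5. So there is exactly 1 shortest path.

1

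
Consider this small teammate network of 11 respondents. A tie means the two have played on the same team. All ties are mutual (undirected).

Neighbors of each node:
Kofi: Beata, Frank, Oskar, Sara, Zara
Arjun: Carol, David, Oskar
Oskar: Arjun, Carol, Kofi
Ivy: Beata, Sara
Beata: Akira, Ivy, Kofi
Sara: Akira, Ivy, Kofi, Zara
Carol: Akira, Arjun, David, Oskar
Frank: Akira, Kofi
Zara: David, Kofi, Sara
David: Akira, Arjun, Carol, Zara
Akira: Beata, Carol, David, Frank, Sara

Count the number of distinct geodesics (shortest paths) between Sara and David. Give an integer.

The shortest distance is 2. The length-2 paths are: Sara–Akira–David; Sara–Zara–David.
That gives 2 distinct shortest paths.

2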